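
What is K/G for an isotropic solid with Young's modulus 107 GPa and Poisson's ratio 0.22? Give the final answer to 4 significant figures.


G = E / (2*(1+nu))
G = 107 / (2*(1+0.22)) = 43.8525 GPa
K = E / (3*(1-2*nu))
K = 107 / (3*(1-2*0.22)) = 63.6905 GPa
K/G = 63.6905 / 43.8525 = 1.452


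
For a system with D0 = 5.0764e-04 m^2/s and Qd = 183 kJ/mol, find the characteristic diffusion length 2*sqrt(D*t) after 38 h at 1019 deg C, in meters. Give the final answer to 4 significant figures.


Step 1: D = D0 * exp(-Qd/(R*T))
T = 1292.15 K
D = 5.0764e-04 * exp(-183e3 / (8.314 * 1292.15)) = 2.03043e-11 m^2/s
Step 2: L = 2*sqrt(D*t)
t = 38 h = 136800 s
L = 2*sqrt(2.03043e-11 * 136800) = 3.333e-03 m


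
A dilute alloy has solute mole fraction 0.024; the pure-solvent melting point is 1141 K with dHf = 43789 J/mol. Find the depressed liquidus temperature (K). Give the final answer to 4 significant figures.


dT = R*Tm^2*x / dHf
dT = 8.314 * 1141^2 * 0.024 / 43789
dT = 5.93236 K
T_new = 1141 - 5.93236 = 1135 K


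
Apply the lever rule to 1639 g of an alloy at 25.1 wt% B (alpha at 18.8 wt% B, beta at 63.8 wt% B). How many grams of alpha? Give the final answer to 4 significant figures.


f_alpha = (C_beta - C0) / (C_beta - C_alpha)
f_alpha = (63.8 - 25.1) / (63.8 - 18.8) = 0.86
m_alpha = f_alpha * m_total = 0.86 * 1639 = 1410 g


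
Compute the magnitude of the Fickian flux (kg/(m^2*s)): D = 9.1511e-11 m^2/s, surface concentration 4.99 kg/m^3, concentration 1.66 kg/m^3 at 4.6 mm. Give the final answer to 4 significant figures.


J = -D * (dC/dx) = D * (C1 - C2) / dx
J = 9.1511e-11 * (4.99 - 1.66) / 4.6e-03
J = 6.625e-08 kg/(m^2*s)


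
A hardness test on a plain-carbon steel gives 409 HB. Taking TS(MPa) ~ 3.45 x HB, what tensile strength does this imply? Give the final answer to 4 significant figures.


TS (MPa) = 3.45 * HB
TS = 3.45 * 409
TS = 1411 MPa


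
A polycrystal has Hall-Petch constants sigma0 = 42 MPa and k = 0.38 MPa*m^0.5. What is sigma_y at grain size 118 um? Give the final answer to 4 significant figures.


sigma_y = sigma0 + k / sqrt(d)
d = 118 um = 1.18e-04 m
sigma_y = 42 + 0.38 / sqrt(1.18e-04)
sigma_y = 76.98 MPa


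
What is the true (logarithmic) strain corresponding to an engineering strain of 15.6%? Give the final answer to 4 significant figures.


epsilon_true = ln(1 + epsilon_eng)
epsilon_true = ln(1 + 0.156)
epsilon_true = 0.145


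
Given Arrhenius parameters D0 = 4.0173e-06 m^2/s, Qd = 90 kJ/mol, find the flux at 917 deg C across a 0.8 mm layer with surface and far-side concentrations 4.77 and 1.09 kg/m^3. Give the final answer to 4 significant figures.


Step 1: D = D0 * exp(-Qd/(R*T))
T = 917 + 273.15 = 1190.15 K
D = 4.0173e-06 * exp(-90e3 / (8.314 * 1190.15)) = 4.50579e-10 m^2/s
Step 2: J = D * (C1 - C2) / dx
J = 4.50579e-10 * (4.77 - 1.09) / 8e-04
J = 2.073e-06 kg/(m^2*s)


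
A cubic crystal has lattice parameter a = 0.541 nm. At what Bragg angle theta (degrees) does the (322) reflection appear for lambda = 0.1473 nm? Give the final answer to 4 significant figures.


d = a / sqrt(h^2+k^2+l^2)
d = 0.541 / sqrt(17) = 0.131212 nm
lambda = 2*d*sin(theta)  =>  sin(theta) = lambda / (2*d)
sin(theta) = 0.1473 / (2 * 0.131212) = 0.561306
theta = 34.15 deg


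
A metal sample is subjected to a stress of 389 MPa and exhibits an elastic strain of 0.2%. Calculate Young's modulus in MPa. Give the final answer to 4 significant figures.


E = sigma / epsilon
epsilon = 0.2% = 2e-03
E = 389 / 2e-03
E = 194500 MPa


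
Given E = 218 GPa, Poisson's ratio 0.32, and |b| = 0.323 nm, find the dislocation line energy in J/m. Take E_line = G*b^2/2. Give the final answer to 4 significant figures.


Step 1: G = E / (2*(1+nu))
G = 218 / (2*(1+0.32)) = 82.5758 GPa = 8.25758e+10 Pa
Step 2: E_line = G*b^2/2
b = 0.323 nm = 3.23e-10 m
E_line = 0.5 * 8.25758e+10 * (3.23e-10)^2 = 4.308e-09 J/m


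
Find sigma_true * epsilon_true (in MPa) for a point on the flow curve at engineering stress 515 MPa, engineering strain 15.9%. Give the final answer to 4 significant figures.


sigma_true = sigma_eng * (1 + epsilon_eng)
sigma_true = 515 * (1 + 0.159) = 596.885 MPa
epsilon_true = ln(1 + epsilon_eng)
epsilon_true = ln(1 + 0.159) = 0.147558
sigma_true * epsilon_true = 596.885 * 0.147558 = 88.07 MPa


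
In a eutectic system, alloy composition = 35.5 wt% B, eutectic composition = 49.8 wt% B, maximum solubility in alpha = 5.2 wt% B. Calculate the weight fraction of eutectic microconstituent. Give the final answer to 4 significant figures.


f_primary = (C_e - C0) / (C_e - C_alpha_max)
f_primary = (49.8 - 35.5) / (49.8 - 5.2)
f_primary = 0.320628
f_eutectic = 1 - 0.320628 = 0.6794


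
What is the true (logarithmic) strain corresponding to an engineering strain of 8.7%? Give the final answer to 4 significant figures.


epsilon_true = ln(1 + epsilon_eng)
epsilon_true = ln(1 + 0.087)
epsilon_true = 0.08342


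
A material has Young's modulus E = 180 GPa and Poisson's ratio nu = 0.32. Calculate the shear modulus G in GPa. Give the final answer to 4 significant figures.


G = E / (2*(1+nu))
G = 180 / (2*(1+0.32))
G = 68.18 GPa


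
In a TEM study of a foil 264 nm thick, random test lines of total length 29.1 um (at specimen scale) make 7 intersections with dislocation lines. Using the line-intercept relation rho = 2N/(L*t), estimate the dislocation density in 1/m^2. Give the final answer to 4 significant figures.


rho = 2N / (L * t)
L = 29.1 um = 2.91e-05 m, t = 264 nm = 2.64e-07 m
rho = 2 * 7 / (2.91e-05 * 2.64e-07)
rho = 1.822e+12 1/m^2


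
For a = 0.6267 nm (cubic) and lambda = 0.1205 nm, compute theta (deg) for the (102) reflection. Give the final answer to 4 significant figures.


d = a / sqrt(h^2+k^2+l^2)
d = 0.6267 / sqrt(5) = 0.280269 nm
lambda = 2*d*sin(theta)  =>  sin(theta) = lambda / (2*d)
sin(theta) = 0.1205 / (2 * 0.280269) = 0.214972
theta = 12.41 deg


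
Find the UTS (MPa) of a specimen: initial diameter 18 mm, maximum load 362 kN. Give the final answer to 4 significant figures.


A0 = pi*(d/2)^2 = pi*(18/2)^2 = 254.469 mm^2
UTS = F_max / A0 = 362*1000 / 254.469
UTS = 1423 MPa


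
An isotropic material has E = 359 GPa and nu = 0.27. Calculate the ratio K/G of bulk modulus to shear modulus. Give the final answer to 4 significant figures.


G = E / (2*(1+nu))
G = 359 / (2*(1+0.27)) = 141.339 GPa
K = E / (3*(1-2*nu))
K = 359 / (3*(1-2*0.27)) = 260.145 GPa
K/G = 260.145 / 141.339 = 1.841


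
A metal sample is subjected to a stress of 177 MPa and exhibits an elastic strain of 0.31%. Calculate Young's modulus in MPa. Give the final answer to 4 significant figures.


E = sigma / epsilon
epsilon = 0.31% = 3.1e-03
E = 177 / 3.1e-03
E = 57100 MPa


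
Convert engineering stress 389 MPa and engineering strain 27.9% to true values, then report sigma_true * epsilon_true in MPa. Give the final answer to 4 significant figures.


sigma_true = sigma_eng * (1 + epsilon_eng)
sigma_true = 389 * (1 + 0.279) = 497.531 MPa
epsilon_true = ln(1 + epsilon_eng)
epsilon_true = ln(1 + 0.279) = 0.246079
sigma_true * epsilon_true = 497.531 * 0.246079 = 122.4 MPa


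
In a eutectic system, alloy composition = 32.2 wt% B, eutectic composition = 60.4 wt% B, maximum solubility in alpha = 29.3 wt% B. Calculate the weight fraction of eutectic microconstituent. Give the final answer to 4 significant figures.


f_primary = (C_e - C0) / (C_e - C_alpha_max)
f_primary = (60.4 - 32.2) / (60.4 - 29.3)
f_primary = 0.906752
f_eutectic = 1 - 0.906752 = 0.09325


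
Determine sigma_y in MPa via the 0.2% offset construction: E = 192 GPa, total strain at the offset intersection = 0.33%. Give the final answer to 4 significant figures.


Offset strain = 0.002
Elastic strain at yield = total_strain - offset = 3.3e-03 - 0.002 = 1.3e-03
sigma_y = E * elastic_strain = 192000 * 1.3e-03
sigma_y = 249.6 MPa


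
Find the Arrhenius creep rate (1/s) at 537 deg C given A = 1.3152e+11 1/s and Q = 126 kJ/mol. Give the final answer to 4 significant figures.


rate = A * exp(-Q / (R*T))
T = 537 + 273.15 = 810.15 K
rate = 1.3152e+11 * exp(-126e3 / (8.314 * 810.15))
rate = 988.1 1/s


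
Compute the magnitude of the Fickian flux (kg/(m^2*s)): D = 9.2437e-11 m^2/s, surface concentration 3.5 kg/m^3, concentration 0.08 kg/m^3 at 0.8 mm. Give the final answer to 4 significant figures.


J = -D * (dC/dx) = D * (C1 - C2) / dx
J = 9.2437e-11 * (3.5 - 0.08) / 8e-04
J = 3.952e-07 kg/(m^2*s)


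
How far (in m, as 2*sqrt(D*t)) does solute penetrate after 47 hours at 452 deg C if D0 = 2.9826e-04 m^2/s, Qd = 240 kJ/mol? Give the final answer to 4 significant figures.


Step 1: D = D0 * exp(-Qd/(R*T))
T = 725.15 K
D = 2.9826e-04 * exp(-240e3 / (8.314 * 725.15)) = 1.5349e-21 m^2/s
Step 2: L = 2*sqrt(D*t)
t = 47 h = 169200 s
L = 2*sqrt(1.5349e-21 * 169200) = 3.223e-08 m


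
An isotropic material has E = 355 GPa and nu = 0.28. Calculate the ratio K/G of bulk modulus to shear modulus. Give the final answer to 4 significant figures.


G = E / (2*(1+nu))
G = 355 / (2*(1+0.28)) = 138.672 GPa
K = E / (3*(1-2*nu))
K = 355 / (3*(1-2*0.28)) = 268.939 GPa
K/G = 268.939 / 138.672 = 1.939


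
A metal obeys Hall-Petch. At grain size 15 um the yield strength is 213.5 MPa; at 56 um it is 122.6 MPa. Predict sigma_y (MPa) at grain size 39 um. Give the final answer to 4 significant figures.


sigma_y = sigma0 + k / sqrt(d)
1/sqrt(d1) = 1/sqrt(1.5e-05) = 258.199;  1/sqrt(d2) = 133.631
k = (sigma1 - sigma2) / (1/sqrt(d1) - 1/sqrt(d2)) = (213.5 - 122.6) / (258.199 - 133.631) = 0.72972 MPa*m^0.5
sigma0 = sigma1 - k/sqrt(d1) = 213.5 - 0.72972*258.199 = 25.087 MPa
sigma_y(d3) = 25.087 + 0.72972 / sqrt(3.9e-05) = 141.9 MPa


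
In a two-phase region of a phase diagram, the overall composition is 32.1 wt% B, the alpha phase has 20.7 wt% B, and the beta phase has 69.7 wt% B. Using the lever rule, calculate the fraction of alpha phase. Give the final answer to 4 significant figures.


f_alpha = (C_beta - C0) / (C_beta - C_alpha)
f_alpha = (69.7 - 32.1) / (69.7 - 20.7)
f_alpha = 0.7673


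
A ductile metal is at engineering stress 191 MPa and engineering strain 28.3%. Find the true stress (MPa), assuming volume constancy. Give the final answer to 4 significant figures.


sigma_true = sigma_eng * (1 + epsilon_eng)
sigma_true = 191 * (1 + 0.283)
sigma_true = 245.1 MPa


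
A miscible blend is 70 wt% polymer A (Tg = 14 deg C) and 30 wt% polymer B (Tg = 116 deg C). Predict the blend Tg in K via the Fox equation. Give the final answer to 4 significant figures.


1/Tg = w1/Tg1 + w2/Tg2 (in Kelvin)
Tg1 = 287.15 K, Tg2 = 389.15 K
1/Tg = 0.7/287.15 + 0.3/389.15
Tg = 311.7 K


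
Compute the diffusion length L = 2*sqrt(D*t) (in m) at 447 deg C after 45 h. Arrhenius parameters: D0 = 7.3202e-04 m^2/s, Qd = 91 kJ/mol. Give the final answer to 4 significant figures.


Step 1: D = D0 * exp(-Qd/(R*T))
T = 720.15 K
D = 7.3202e-04 * exp(-91e3 / (8.314 * 720.15)) = 1.83561e-10 m^2/s
Step 2: L = 2*sqrt(D*t)
t = 45 h = 162000 s
L = 2*sqrt(1.83561e-10 * 162000) = 0.01091 m


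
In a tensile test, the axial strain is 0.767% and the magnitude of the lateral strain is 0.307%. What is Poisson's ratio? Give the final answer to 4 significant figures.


nu = -epsilon_lat / epsilon_axial
Lateral strain is contraction (negative), so using magnitudes:
nu = 0.307 / 0.767
nu = 0.4003


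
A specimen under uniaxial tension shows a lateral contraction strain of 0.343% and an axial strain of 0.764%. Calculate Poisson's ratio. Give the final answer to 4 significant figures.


nu = -epsilon_lat / epsilon_axial
Lateral strain is contraction (negative), so using magnitudes:
nu = 0.343 / 0.764
nu = 0.449


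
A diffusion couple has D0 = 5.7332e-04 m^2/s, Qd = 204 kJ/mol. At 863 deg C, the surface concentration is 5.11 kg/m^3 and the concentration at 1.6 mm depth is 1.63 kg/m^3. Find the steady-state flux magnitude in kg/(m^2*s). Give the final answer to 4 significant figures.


Step 1: D = D0 * exp(-Qd/(R*T))
T = 863 + 273.15 = 1136.15 K
D = 5.7332e-04 * exp(-204e3 / (8.314 * 1136.15)) = 2.39405e-13 m^2/s
Step 2: J = D * (C1 - C2) / dx
J = 2.39405e-13 * (5.11 - 1.63) / 1.6e-03
J = 5.207e-10 kg/(m^2*s)


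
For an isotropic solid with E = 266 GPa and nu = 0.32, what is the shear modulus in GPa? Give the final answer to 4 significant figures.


G = E / (2*(1+nu))
G = 266 / (2*(1+0.32))
G = 100.8 GPa


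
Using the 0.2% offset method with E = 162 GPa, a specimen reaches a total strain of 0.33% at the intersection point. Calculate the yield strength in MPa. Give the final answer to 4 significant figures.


Offset strain = 0.002
Elastic strain at yield = total_strain - offset = 3.3e-03 - 0.002 = 1.3e-03
sigma_y = E * elastic_strain = 162000 * 1.3e-03
sigma_y = 210.6 MPa


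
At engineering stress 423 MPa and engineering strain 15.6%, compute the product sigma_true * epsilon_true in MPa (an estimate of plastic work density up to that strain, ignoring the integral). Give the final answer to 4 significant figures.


sigma_true = sigma_eng * (1 + epsilon_eng)
sigma_true = 423 * (1 + 0.156) = 488.988 MPa
epsilon_true = ln(1 + epsilon_eng)
epsilon_true = ln(1 + 0.156) = 0.144966
sigma_true * epsilon_true = 488.988 * 0.144966 = 70.89 MPa


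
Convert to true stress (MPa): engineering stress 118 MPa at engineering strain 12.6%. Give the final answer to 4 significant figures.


sigma_true = sigma_eng * (1 + epsilon_eng)
sigma_true = 118 * (1 + 0.126)
sigma_true = 132.9 MPa


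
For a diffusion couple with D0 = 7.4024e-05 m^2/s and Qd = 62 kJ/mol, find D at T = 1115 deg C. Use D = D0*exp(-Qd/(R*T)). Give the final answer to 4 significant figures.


D = D0 * exp(-Qd / (R*T))
T = 1388.15 K
D = 7.4024e-05 * exp(-62e3 / (8.314 * 1388.15))
D = 3.438e-07 m^2/s


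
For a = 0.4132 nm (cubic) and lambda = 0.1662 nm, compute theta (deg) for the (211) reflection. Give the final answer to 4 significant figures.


d = a / sqrt(h^2+k^2+l^2)
d = 0.4132 / sqrt(6) = 0.168688 nm
lambda = 2*d*sin(theta)  =>  sin(theta) = lambda / (2*d)
sin(theta) = 0.1662 / (2 * 0.168688) = 0.492625
theta = 29.51 deg


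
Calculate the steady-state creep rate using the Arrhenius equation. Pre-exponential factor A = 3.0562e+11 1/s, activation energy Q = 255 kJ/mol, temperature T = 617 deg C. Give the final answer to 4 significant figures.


rate = A * exp(-Q / (R*T))
T = 617 + 273.15 = 890.15 K
rate = 3.0562e+11 * exp(-255e3 / (8.314 * 890.15))
rate = 3.319e-04 1/s


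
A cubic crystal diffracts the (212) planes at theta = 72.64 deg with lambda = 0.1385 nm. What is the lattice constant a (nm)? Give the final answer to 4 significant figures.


d = lambda / (2*sin(theta))
d = 0.1385 / (2*sin(72.64 deg))
d = 0.072555 nm
a = d * sqrt(h^2+k^2+l^2) = 0.072555 * sqrt(9)
a = 0.2177 nm


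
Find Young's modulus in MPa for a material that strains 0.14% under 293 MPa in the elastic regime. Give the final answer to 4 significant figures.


E = sigma / epsilon
epsilon = 0.14% = 1.4e-03
E = 293 / 1.4e-03
E = 209300 MPa


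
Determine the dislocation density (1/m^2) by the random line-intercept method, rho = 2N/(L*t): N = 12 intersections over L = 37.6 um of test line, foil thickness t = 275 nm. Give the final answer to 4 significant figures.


rho = 2N / (L * t)
L = 37.6 um = 3.76e-05 m, t = 275 nm = 2.75e-07 m
rho = 2 * 12 / (3.76e-05 * 2.75e-07)
rho = 2.321e+12 1/m^2


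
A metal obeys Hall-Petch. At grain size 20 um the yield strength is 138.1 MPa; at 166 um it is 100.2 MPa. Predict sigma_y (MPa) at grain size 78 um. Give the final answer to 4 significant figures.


sigma_y = sigma0 + k / sqrt(d)
1/sqrt(d1) = 1/sqrt(2e-05) = 223.607;  1/sqrt(d2) = 77.6151
k = (sigma1 - sigma2) / (1/sqrt(d1) - 1/sqrt(d2)) = (138.1 - 100.2) / (223.607 - 77.6151) = 0.259604 MPa*m^0.5
sigma0 = sigma1 - k/sqrt(d1) = 138.1 - 0.259604*223.607 = 80.0508 MPa
sigma_y(d3) = 80.0508 + 0.259604 / sqrt(7.8e-05) = 109.4 MPa


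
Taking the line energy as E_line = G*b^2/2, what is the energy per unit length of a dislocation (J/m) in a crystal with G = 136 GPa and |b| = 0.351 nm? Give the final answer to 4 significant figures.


E = G*b^2/2
b = 0.351 nm = 3.51e-10 m
G = 136 GPa = 1.36e+11 Pa
E = 0.5 * 1.36e+11 * (3.51e-10)^2
E = 8.378e-09 J/m


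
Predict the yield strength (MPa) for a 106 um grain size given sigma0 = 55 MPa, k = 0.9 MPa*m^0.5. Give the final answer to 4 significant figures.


sigma_y = sigma0 + k / sqrt(d)
d = 106 um = 1.06e-04 m
sigma_y = 55 + 0.9 / sqrt(1.06e-04)
sigma_y = 142.4 MPa


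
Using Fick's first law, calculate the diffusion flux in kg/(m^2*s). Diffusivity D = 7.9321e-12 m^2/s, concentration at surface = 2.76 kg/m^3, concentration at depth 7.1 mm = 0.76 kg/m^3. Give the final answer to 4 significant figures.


J = -D * (dC/dx) = D * (C1 - C2) / dx
J = 7.9321e-12 * (2.76 - 0.76) / 7.1e-03
J = 2.234e-09 kg/(m^2*s)


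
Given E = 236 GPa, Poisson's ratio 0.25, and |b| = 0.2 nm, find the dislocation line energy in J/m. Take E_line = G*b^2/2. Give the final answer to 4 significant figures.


Step 1: G = E / (2*(1+nu))
G = 236 / (2*(1+0.25)) = 94.4 GPa = 9.44e+10 Pa
Step 2: E_line = G*b^2/2
b = 0.2 nm = 2e-10 m
E_line = 0.5 * 9.44e+10 * (2e-10)^2 = 1.888e-09 J/m


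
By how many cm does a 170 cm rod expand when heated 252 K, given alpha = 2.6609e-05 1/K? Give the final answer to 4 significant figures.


dL = L0 * alpha * dT
dL = 170 * 2.6609e-05 * 252
dL = 1.14 cm


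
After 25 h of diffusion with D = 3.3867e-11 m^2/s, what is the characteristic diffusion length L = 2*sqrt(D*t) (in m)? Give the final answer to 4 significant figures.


t = 25 hr = 90000 s
Diffusion length = 2*sqrt(D*t)
= 2*sqrt(3.3867e-11 * 90000)
= 3.492e-03 m


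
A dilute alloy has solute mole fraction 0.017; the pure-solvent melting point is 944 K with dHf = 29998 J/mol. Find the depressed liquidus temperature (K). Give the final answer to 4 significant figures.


dT = R*Tm^2*x / dHf
dT = 8.314 * 944^2 * 0.017 / 29998
dT = 4.19866 K
T_new = 944 - 4.19866 = 939.8 K


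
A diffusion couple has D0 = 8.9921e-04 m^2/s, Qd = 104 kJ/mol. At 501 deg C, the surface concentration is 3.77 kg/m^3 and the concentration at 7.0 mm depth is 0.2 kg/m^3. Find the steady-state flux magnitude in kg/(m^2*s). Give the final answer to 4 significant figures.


Step 1: D = D0 * exp(-Qd/(R*T))
T = 501 + 273.15 = 774.15 K
D = 8.9921e-04 * exp(-104e3 / (8.314 * 774.15)) = 8.63694e-11 m^2/s
Step 2: J = D * (C1 - C2) / dx
J = 8.63694e-11 * (3.77 - 0.2) / 7e-03
J = 4.405e-08 kg/(m^2*s)


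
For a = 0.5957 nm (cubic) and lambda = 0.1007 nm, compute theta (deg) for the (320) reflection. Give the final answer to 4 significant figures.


d = a / sqrt(h^2+k^2+l^2)
d = 0.5957 / sqrt(13) = 0.165217 nm
lambda = 2*d*sin(theta)  =>  sin(theta) = lambda / (2*d)
sin(theta) = 0.1007 / (2 * 0.165217) = 0.30475
theta = 17.74 deg


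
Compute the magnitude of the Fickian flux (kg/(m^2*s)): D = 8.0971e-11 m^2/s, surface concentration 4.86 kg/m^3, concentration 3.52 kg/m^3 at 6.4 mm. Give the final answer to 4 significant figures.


J = -D * (dC/dx) = D * (C1 - C2) / dx
J = 8.0971e-11 * (4.86 - 3.52) / 6.4e-03
J = 1.695e-08 kg/(m^2*s)


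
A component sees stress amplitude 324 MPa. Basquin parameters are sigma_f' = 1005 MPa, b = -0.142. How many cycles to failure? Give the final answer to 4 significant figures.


sigma_a = sigma_f' * (2*Nf)^b
2*Nf = (sigma_a / sigma_f')^(1/b)
2*Nf = (324 / 1005)^(1/-0.142)
2*Nf = 2898.14
Nf = 1449 cycles


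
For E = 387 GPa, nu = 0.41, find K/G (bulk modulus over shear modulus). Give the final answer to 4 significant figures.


G = E / (2*(1+nu))
G = 387 / (2*(1+0.41)) = 137.234 GPa
K = E / (3*(1-2*nu))
K = 387 / (3*(1-2*0.41)) = 716.667 GPa
K/G = 716.667 / 137.234 = 5.222


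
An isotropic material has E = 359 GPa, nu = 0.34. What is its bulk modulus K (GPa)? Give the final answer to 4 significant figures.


K = E / (3*(1-2*nu))
K = 359 / (3*(1-2*0.34))
K = 374 GPa


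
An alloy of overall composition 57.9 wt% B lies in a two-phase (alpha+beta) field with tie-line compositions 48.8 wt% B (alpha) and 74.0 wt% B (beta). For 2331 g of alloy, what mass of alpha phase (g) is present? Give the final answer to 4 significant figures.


f_alpha = (C_beta - C0) / (C_beta - C_alpha)
f_alpha = (74.0 - 57.9) / (74.0 - 48.8) = 0.638889
m_alpha = f_alpha * m_total = 0.638889 * 2331 = 1489 g


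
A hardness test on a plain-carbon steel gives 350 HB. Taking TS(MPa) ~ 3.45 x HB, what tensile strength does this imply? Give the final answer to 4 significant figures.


TS (MPa) = 3.45 * HB
TS = 3.45 * 350
TS = 1208 MPa


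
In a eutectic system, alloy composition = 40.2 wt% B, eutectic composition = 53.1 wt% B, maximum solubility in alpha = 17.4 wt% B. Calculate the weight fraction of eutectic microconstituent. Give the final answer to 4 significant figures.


f_primary = (C_e - C0) / (C_e - C_alpha_max)
f_primary = (53.1 - 40.2) / (53.1 - 17.4)
f_primary = 0.361345
f_eutectic = 1 - 0.361345 = 0.6387


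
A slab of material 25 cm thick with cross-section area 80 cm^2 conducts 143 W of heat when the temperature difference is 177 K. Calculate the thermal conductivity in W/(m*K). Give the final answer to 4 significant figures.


k = Q*L / (A*dT)
L = 0.25 m, A = 8e-03 m^2
k = 143 * 0.25 / (8e-03 * 177)
k = 25.25 W/(m*K)


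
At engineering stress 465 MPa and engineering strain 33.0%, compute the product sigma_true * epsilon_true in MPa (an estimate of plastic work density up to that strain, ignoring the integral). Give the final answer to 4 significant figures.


sigma_true = sigma_eng * (1 + epsilon_eng)
sigma_true = 465 * (1 + 0.33) = 618.45 MPa
epsilon_true = ln(1 + epsilon_eng)
epsilon_true = ln(1 + 0.33) = 0.285179
sigma_true * epsilon_true = 618.45 * 0.285179 = 176.4 MPa


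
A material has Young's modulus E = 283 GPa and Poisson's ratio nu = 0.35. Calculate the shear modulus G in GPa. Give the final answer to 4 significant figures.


G = E / (2*(1+nu))
G = 283 / (2*(1+0.35))
G = 104.8 GPa


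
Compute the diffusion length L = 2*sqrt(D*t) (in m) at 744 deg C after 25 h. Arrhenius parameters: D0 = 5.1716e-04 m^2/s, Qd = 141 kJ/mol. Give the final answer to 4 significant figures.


Step 1: D = D0 * exp(-Qd/(R*T))
T = 1017.15 K
D = 5.1716e-04 * exp(-141e3 / (8.314 * 1017.15)) = 2.96798e-11 m^2/s
Step 2: L = 2*sqrt(D*t)
t = 25 h = 90000 s
L = 2*sqrt(2.96798e-11 * 90000) = 3.269e-03 m


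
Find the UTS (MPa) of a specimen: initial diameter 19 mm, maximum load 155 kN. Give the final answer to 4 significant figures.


A0 = pi*(d/2)^2 = pi*(19/2)^2 = 283.529 mm^2
UTS = F_max / A0 = 155*1000 / 283.529
UTS = 546.7 MPa


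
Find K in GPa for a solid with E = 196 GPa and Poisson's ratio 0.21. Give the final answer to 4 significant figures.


K = E / (3*(1-2*nu))
K = 196 / (3*(1-2*0.21))
K = 112.6 GPa


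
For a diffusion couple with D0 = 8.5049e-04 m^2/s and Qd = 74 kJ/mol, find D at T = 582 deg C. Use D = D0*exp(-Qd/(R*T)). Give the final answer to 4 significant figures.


D = D0 * exp(-Qd / (R*T))
T = 855.15 K
D = 8.5049e-04 * exp(-74e3 / (8.314 * 855.15))
D = 2.567e-08 m^2/s


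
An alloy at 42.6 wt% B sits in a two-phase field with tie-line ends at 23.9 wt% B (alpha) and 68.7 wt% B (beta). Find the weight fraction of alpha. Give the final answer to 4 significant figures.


f_alpha = (C_beta - C0) / (C_beta - C_alpha)
f_alpha = (68.7 - 42.6) / (68.7 - 23.9)
f_alpha = 0.5826


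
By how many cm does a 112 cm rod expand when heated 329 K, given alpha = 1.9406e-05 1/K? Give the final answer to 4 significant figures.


dL = L0 * alpha * dT
dL = 112 * 1.9406e-05 * 329
dL = 0.7151 cm


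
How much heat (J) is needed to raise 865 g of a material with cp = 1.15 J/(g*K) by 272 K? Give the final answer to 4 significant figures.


Q = m * cp * dT
Q = 865 * 1.15 * 272
Q = 270600 J


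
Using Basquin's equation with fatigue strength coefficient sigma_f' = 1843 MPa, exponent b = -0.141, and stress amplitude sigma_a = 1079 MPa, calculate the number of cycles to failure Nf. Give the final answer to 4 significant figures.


sigma_a = sigma_f' * (2*Nf)^b
2*Nf = (sigma_a / sigma_f')^(1/b)
2*Nf = (1079 / 1843)^(1/-0.141)
2*Nf = 44.5619
Nf = 22.28 cycles


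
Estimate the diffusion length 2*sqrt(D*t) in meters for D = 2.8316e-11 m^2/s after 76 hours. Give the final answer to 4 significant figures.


t = 76 hr = 273600 s
Diffusion length = 2*sqrt(D*t)
= 2*sqrt(2.8316e-11 * 273600)
= 5.567e-03 m


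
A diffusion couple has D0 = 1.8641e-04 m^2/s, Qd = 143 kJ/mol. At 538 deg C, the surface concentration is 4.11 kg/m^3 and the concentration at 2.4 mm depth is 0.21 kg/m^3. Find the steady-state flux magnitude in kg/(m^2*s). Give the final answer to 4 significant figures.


Step 1: D = D0 * exp(-Qd/(R*T))
T = 538 + 273.15 = 811.15 K
D = 1.8641e-04 * exp(-143e3 / (8.314 * 811.15)) = 1.15223e-13 m^2/s
Step 2: J = D * (C1 - C2) / dx
J = 1.15223e-13 * (4.11 - 0.21) / 2.4e-03
J = 1.872e-10 kg/(m^2*s)


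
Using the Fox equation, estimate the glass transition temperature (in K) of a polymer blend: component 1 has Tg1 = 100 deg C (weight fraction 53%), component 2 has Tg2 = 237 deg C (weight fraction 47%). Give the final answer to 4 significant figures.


1/Tg = w1/Tg1 + w2/Tg2 (in Kelvin)
Tg1 = 373.15 K, Tg2 = 510.15 K
1/Tg = 0.53/373.15 + 0.47/510.15
Tg = 427.1 K


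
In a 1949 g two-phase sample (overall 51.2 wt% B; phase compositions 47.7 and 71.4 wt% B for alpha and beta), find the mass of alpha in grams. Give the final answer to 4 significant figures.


f_alpha = (C_beta - C0) / (C_beta - C_alpha)
f_alpha = (71.4 - 51.2) / (71.4 - 47.7) = 0.852321
m_alpha = f_alpha * m_total = 0.852321 * 1949 = 1661 g


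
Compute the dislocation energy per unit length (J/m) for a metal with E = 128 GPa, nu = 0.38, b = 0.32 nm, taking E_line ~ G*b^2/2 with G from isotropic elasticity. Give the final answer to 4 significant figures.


Step 1: G = E / (2*(1+nu))
G = 128 / (2*(1+0.38)) = 46.3768 GPa = 4.63768e+10 Pa
Step 2: E_line = G*b^2/2
b = 0.32 nm = 3.2e-10 m
E_line = 0.5 * 4.63768e+10 * (3.2e-10)^2 = 2.374e-09 J/m


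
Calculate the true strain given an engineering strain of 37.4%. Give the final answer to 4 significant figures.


epsilon_true = ln(1 + epsilon_eng)
epsilon_true = ln(1 + 0.374)
epsilon_true = 0.3177


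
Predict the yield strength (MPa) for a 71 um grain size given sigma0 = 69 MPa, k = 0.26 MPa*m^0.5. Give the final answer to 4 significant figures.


sigma_y = sigma0 + k / sqrt(d)
d = 71 um = 7.1e-05 m
sigma_y = 69 + 0.26 / sqrt(7.1e-05)
sigma_y = 99.86 MPa


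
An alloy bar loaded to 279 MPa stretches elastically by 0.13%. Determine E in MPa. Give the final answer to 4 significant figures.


E = sigma / epsilon
epsilon = 0.13% = 1.3e-03
E = 279 / 1.3e-03
E = 214600 MPa


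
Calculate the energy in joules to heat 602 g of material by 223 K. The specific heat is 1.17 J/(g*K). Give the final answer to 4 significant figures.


Q = m * cp * dT
Q = 602 * 1.17 * 223
Q = 157100 J


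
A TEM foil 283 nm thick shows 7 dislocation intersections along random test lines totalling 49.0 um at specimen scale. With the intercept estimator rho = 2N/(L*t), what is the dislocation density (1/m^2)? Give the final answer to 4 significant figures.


rho = 2N / (L * t)
L = 49.0 um = 4.9e-05 m, t = 283 nm = 2.83e-07 m
rho = 2 * 7 / (4.9e-05 * 2.83e-07)
rho = 1.01e+12 1/m^2


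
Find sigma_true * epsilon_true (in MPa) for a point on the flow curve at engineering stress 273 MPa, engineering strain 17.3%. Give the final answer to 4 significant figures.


sigma_true = sigma_eng * (1 + epsilon_eng)
sigma_true = 273 * (1 + 0.173) = 320.229 MPa
epsilon_true = ln(1 + epsilon_eng)
epsilon_true = ln(1 + 0.173) = 0.159565
sigma_true * epsilon_true = 320.229 * 0.159565 = 51.1 MPa


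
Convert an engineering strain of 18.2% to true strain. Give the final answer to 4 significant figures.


epsilon_true = ln(1 + epsilon_eng)
epsilon_true = ln(1 + 0.182)
epsilon_true = 0.1672


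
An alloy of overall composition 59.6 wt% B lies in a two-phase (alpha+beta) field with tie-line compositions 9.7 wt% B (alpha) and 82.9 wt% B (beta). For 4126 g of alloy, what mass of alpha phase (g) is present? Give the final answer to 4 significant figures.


f_alpha = (C_beta - C0) / (C_beta - C_alpha)
f_alpha = (82.9 - 59.6) / (82.9 - 9.7) = 0.318306
m_alpha = f_alpha * m_total = 0.318306 * 4126 = 1313 g


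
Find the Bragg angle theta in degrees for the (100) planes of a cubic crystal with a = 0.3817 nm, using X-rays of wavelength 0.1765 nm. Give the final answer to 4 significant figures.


d = a / sqrt(h^2+k^2+l^2)
d = 0.3817 / sqrt(1) = 0.3817 nm
lambda = 2*d*sin(theta)  =>  sin(theta) = lambda / (2*d)
sin(theta) = 0.1765 / (2 * 0.3817) = 0.231203
theta = 13.37 deg


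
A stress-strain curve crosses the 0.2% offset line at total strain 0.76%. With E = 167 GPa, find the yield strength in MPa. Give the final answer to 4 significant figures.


Offset strain = 0.002
Elastic strain at yield = total_strain - offset = 7.6e-03 - 0.002 = 5.6e-03
sigma_y = E * elastic_strain = 167000 * 5.6e-03
sigma_y = 935.2 MPa


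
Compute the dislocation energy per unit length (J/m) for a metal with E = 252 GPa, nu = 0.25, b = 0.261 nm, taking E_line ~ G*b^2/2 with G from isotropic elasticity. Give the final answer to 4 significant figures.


Step 1: G = E / (2*(1+nu))
G = 252 / (2*(1+0.25)) = 100.8 GPa = 1.008e+11 Pa
Step 2: E_line = G*b^2/2
b = 0.261 nm = 2.61e-10 m
E_line = 0.5 * 1.008e+11 * (2.61e-10)^2 = 3.433e-09 J/m


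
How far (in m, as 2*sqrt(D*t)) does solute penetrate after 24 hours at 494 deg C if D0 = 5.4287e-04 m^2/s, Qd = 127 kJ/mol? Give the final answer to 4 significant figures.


Step 1: D = D0 * exp(-Qd/(R*T))
T = 767.15 K
D = 5.4287e-04 * exp(-127e3 / (8.314 * 767.15)) = 1.22195e-12 m^2/s
Step 2: L = 2*sqrt(D*t)
t = 24 h = 86400 s
L = 2*sqrt(1.22195e-12 * 86400) = 6.499e-04 m


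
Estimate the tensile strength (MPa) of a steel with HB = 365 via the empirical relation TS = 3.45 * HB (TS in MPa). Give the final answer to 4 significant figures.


TS (MPa) = 3.45 * HB
TS = 3.45 * 365
TS = 1259 MPa


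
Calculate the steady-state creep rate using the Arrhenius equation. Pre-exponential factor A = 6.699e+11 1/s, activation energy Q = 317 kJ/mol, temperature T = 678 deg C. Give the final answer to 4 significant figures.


rate = A * exp(-Q / (R*T))
T = 678 + 273.15 = 951.15 K
rate = 6.699e+11 * exp(-317e3 / (8.314 * 951.15))
rate = 2.61e-06 1/s


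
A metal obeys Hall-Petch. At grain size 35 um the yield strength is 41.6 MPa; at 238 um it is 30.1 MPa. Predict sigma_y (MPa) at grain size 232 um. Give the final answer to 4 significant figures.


sigma_y = sigma0 + k / sqrt(d)
1/sqrt(d1) = 1/sqrt(3.5e-05) = 169.031;  1/sqrt(d2) = 64.8204
k = (sigma1 - sigma2) / (1/sqrt(d1) - 1/sqrt(d2)) = (41.6 - 30.1) / (169.031 - 64.8204) = 0.110354 MPa*m^0.5
sigma0 = sigma1 - k/sqrt(d1) = 41.6 - 0.110354*169.031 = 22.9468 MPa
sigma_y(d3) = 22.9468 + 0.110354 / sqrt(2.32e-04) = 30.19 MPa


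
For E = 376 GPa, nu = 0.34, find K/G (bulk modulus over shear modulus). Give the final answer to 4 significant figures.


G = E / (2*(1+nu))
G = 376 / (2*(1+0.34)) = 140.299 GPa
K = E / (3*(1-2*nu))
K = 376 / (3*(1-2*0.34)) = 391.667 GPa
K/G = 391.667 / 140.299 = 2.792


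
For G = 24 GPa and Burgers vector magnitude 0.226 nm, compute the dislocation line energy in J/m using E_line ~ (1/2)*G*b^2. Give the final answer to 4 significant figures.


E = G*b^2/2
b = 0.226 nm = 2.26e-10 m
G = 24 GPa = 2.4e+10 Pa
E = 0.5 * 2.4e+10 * (2.26e-10)^2
E = 6.129e-10 J/m


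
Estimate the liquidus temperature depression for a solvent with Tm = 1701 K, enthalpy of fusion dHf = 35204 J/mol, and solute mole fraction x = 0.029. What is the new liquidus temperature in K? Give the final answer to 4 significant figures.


dT = R*Tm^2*x / dHf
dT = 8.314 * 1701^2 * 0.029 / 35204
dT = 19.8164 K
T_new = 1701 - 19.8164 = 1681 K


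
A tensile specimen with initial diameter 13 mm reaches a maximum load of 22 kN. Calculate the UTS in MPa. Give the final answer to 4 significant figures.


A0 = pi*(d/2)^2 = pi*(13/2)^2 = 132.732 mm^2
UTS = F_max / A0 = 22*1000 / 132.732
UTS = 165.7 MPa


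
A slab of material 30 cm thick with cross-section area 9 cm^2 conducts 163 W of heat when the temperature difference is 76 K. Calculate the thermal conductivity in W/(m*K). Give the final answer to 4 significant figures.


k = Q*L / (A*dT)
L = 0.3 m, A = 9e-04 m^2
k = 163 * 0.3 / (9e-04 * 76)
k = 714.9 W/(m*K)


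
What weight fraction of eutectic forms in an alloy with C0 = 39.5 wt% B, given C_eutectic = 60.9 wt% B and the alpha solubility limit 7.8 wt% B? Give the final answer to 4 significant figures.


f_primary = (C_e - C0) / (C_e - C_alpha_max)
f_primary = (60.9 - 39.5) / (60.9 - 7.8)
f_primary = 0.403013
f_eutectic = 1 - 0.403013 = 0.597


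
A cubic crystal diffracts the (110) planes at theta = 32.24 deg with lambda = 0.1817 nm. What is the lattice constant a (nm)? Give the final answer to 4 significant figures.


d = lambda / (2*sin(theta))
d = 0.1817 / (2*sin(32.24 deg))
d = 0.170301 nm
a = d * sqrt(h^2+k^2+l^2) = 0.170301 * sqrt(2)
a = 0.2408 nm


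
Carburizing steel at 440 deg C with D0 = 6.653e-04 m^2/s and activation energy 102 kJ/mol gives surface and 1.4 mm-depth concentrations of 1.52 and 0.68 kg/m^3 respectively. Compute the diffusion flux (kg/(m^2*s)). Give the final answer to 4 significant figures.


Step 1: D = D0 * exp(-Qd/(R*T))
T = 440 + 273.15 = 713.15 K
D = 6.653e-04 * exp(-102e3 / (8.314 * 713.15)) = 2.24782e-11 m^2/s
Step 2: J = D * (C1 - C2) / dx
J = 2.24782e-11 * (1.52 - 0.68) / 1.4e-03
J = 1.349e-08 kg/(m^2*s)


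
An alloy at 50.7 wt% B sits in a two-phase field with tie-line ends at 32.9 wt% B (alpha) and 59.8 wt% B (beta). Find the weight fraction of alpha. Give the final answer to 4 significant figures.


f_alpha = (C_beta - C0) / (C_beta - C_alpha)
f_alpha = (59.8 - 50.7) / (59.8 - 32.9)
f_alpha = 0.3383


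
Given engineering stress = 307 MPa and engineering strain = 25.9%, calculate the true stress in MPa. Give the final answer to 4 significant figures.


sigma_true = sigma_eng * (1 + epsilon_eng)
sigma_true = 307 * (1 + 0.259)
sigma_true = 386.5 MPa


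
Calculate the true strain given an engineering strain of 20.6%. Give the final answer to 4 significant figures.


epsilon_true = ln(1 + epsilon_eng)
epsilon_true = ln(1 + 0.206)
epsilon_true = 0.1873


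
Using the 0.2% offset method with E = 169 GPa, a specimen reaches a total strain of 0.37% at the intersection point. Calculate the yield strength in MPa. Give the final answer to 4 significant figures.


Offset strain = 0.002
Elastic strain at yield = total_strain - offset = 3.7e-03 - 0.002 = 1.7e-03
sigma_y = E * elastic_strain = 169000 * 1.7e-03
sigma_y = 287.3 MPa


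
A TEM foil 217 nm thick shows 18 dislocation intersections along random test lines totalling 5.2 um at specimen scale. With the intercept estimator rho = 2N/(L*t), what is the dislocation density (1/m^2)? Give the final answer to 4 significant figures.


rho = 2N / (L * t)
L = 5.2 um = 5.2e-06 m, t = 217 nm = 2.17e-07 m
rho = 2 * 18 / (5.2e-06 * 2.17e-07)
rho = 3.19e+13 1/m^2


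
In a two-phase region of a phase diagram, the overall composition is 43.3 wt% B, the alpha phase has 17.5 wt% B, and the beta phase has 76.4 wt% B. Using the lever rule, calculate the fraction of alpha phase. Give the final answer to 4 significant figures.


f_alpha = (C_beta - C0) / (C_beta - C_alpha)
f_alpha = (76.4 - 43.3) / (76.4 - 17.5)
f_alpha = 0.562


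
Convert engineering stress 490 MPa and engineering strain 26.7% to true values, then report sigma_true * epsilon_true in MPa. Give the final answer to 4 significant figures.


sigma_true = sigma_eng * (1 + epsilon_eng)
sigma_true = 490 * (1 + 0.267) = 620.83 MPa
epsilon_true = ln(1 + epsilon_eng)
epsilon_true = ln(1 + 0.267) = 0.236652
sigma_true * epsilon_true = 620.83 * 0.236652 = 146.9 MPa


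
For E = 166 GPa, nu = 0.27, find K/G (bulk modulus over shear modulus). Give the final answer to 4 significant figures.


G = E / (2*(1+nu))
G = 166 / (2*(1+0.27)) = 65.3543 GPa
K = E / (3*(1-2*nu))
K = 166 / (3*(1-2*0.27)) = 120.29 GPa
K/G = 120.29 / 65.3543 = 1.841


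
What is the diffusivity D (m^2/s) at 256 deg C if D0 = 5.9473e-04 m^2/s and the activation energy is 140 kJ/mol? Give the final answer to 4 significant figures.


D = D0 * exp(-Qd / (R*T))
T = 529.15 K
D = 5.9473e-04 * exp(-140e3 / (8.314 * 529.15))
D = 8.991e-18 m^2/s


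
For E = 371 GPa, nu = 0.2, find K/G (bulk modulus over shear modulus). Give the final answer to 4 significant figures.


G = E / (2*(1+nu))
G = 371 / (2*(1+0.2)) = 154.583 GPa
K = E / (3*(1-2*nu))
K = 371 / (3*(1-2*0.2)) = 206.111 GPa
K/G = 206.111 / 154.583 = 1.333


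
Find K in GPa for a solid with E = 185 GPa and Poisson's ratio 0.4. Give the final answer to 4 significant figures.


K = E / (3*(1-2*nu))
K = 185 / (3*(1-2*0.4))
K = 308.3 GPa


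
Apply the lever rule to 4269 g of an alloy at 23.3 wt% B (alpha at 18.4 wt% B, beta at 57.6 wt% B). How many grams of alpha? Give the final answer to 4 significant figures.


f_alpha = (C_beta - C0) / (C_beta - C_alpha)
f_alpha = (57.6 - 23.3) / (57.6 - 18.4) = 0.875
m_alpha = f_alpha * m_total = 0.875 * 4269 = 3735 g


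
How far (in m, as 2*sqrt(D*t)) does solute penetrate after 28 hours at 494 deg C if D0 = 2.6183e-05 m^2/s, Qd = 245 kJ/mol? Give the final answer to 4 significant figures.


Step 1: D = D0 * exp(-Qd/(R*T))
T = 767.15 K
D = 2.6183e-05 * exp(-245e3 / (8.314 * 767.15)) = 5.43951e-22 m^2/s
Step 2: L = 2*sqrt(D*t)
t = 28 h = 100800 s
L = 2*sqrt(5.43951e-22 * 100800) = 1.481e-08 m


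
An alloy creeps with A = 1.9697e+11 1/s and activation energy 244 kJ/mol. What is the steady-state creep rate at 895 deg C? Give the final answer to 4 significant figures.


rate = A * exp(-Q / (R*T))
T = 895 + 273.15 = 1168.15 K
rate = 1.9697e+11 * exp(-244e3 / (8.314 * 1168.15))
rate = 2.418 1/s


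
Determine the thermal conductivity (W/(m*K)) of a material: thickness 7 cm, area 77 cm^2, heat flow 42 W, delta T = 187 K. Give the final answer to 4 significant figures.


k = Q*L / (A*dT)
L = 0.07 m, A = 7.7e-03 m^2
k = 42 * 0.07 / (7.7e-03 * 187)
k = 2.042 W/(m*K)


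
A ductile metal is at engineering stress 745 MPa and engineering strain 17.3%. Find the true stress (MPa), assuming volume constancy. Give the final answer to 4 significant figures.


sigma_true = sigma_eng * (1 + epsilon_eng)
sigma_true = 745 * (1 + 0.173)
sigma_true = 873.9 MPa


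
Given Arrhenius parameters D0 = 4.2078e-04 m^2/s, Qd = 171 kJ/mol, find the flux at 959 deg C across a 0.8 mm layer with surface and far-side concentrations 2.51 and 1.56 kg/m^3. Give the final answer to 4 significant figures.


Step 1: D = D0 * exp(-Qd/(R*T))
T = 959 + 273.15 = 1232.15 K
D = 4.2078e-04 * exp(-171e3 / (8.314 * 1232.15)) = 2.36906e-11 m^2/s
Step 2: J = D * (C1 - C2) / dx
J = 2.36906e-11 * (2.51 - 1.56) / 8e-04
J = 2.813e-08 kg/(m^2*s)


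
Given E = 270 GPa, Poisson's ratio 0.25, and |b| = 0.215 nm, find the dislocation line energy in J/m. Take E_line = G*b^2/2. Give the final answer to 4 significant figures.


Step 1: G = E / (2*(1+nu))
G = 270 / (2*(1+0.25)) = 108 GPa = 1.08e+11 Pa
Step 2: E_line = G*b^2/2
b = 0.215 nm = 2.15e-10 m
E_line = 0.5 * 1.08e+11 * (2.15e-10)^2 = 2.496e-09 J/m


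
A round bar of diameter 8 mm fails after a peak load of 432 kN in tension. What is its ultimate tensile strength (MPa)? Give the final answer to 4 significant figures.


A0 = pi*(d/2)^2 = pi*(8/2)^2 = 50.2655 mm^2
UTS = F_max / A0 = 432*1000 / 50.2655
UTS = 8594 MPa
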